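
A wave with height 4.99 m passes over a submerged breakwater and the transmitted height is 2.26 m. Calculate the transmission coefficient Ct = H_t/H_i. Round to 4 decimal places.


Ct = H_t / H_i
Ct = 2.26 / 4.99
Ct = 0.4529

0.4529


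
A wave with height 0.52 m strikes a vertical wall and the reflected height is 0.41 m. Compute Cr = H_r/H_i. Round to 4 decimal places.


Cr = H_r / H_i
Cr = 0.41 / 0.52
Cr = 0.7885

0.7885


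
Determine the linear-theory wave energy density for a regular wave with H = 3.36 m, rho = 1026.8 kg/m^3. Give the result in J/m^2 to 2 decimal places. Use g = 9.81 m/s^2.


E = (1/8) * rho * g * H^2
E = (1/8) * 1026.8 * 9.81 * 3.36^2
E = 0.125 * 1026.8 * 9.81 * 11.2896
E = 14214.89 J/m^2

14214.89


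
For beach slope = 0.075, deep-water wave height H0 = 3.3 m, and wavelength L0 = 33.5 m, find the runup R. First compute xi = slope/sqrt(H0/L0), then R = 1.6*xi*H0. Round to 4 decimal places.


xi = slope / sqrt(H0/L0)
H0/L0 = 3.3/33.5 = 0.098507
sqrt(0.098507) = 0.313859
xi = 0.075 / 0.313859 = 0.238961
R = 1.6 * xi * H0 = 1.6 * 0.238961 * 3.3
R = 1.2617 m

1.2617


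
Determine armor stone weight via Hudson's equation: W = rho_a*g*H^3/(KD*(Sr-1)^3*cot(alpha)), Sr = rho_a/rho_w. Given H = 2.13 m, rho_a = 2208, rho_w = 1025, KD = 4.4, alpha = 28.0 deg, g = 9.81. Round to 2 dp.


Sr = rho_a / rho_w = 2208 / 1025 = 2.154146
(Sr - 1) = 1.154146
(Sr - 1)^3 = 1.537385
cot(28.0) = 1 / tan(28.0) = 1 / 0.531709 = 1.880726
Numerator = 2208 * 9.81 * 2.13^3 = 209318.1495
Denominator = 4.4 * 1.537385 * 1.880726 = 12.722163
W = 209318.1495 / 12.722163
W = 16453.03 N

16453.03


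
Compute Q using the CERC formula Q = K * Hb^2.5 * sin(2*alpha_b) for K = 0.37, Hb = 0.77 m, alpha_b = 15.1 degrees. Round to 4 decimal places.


Q = K * Hb^2.5 * sin(2 * alpha_b)
Hb^2.5 = 0.77^2.5 = 0.520268
sin(2 * 15.1) = sin(30.2) = 0.503020
Q = 0.37 * 0.520268 * 0.503020
Q = 0.0968 m^3/s

0.0968


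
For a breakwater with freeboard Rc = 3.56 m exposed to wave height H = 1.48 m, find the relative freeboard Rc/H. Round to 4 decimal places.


Relative freeboard = Rc / H
= 3.56 / 1.48
= 2.4054

2.4054


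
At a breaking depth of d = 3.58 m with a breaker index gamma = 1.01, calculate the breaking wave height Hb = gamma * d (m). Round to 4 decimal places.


Hb = gamma * d
Hb = 1.01 * 3.58
Hb = 3.6158 m

3.6158


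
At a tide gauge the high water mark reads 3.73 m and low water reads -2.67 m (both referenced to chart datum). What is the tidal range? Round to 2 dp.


Tidal range = High water - Low water
Tidal range = 3.73 - (-2.67)
Tidal range = 6.40 m

6.40


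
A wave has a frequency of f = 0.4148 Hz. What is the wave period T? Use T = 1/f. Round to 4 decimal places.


T = 1 / f
T = 1 / 0.4148
T = 2.4108 s

2.4108


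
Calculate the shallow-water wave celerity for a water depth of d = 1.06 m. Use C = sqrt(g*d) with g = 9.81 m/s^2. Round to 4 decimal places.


Using the shallow-water approximation:
C = sqrt(g * d) = sqrt(9.81 * 1.06)
C = sqrt(10.3986)
C = 3.2247 m/s

3.2247


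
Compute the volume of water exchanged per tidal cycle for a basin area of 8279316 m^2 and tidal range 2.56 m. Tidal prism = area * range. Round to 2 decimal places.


Tidal prism = Area * Tidal range
P = 8279316 * 2.56
P = 21195048.96 m^3

21195048.96


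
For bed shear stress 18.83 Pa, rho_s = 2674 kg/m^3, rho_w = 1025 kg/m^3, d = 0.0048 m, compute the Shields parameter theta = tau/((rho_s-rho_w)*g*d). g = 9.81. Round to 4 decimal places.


theta = tau / ((rho_s - rho_w) * g * d)
rho_s - rho_w = 2674 - 1025 = 1649
Denominator = 1649 * 9.81 * 0.0048 = 77.648112
theta = 18.83 / 77.648112
theta = 0.2425

0.2425


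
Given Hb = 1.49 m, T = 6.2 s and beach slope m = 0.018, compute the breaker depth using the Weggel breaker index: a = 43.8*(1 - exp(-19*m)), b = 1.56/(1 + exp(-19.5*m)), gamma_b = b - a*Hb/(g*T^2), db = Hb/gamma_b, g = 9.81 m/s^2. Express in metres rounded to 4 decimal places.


a = 43.8 * (1 - exp(-19 * m))
exp(-19 * 0.018) = exp(-0.3420) = 0.710348
a = 43.8 * (1 - 0.710348) = 12.686749
b = 1.56 / (1 + exp(-19.5 * m))
exp(-19.5 * 0.018) = exp(-0.3510) = 0.703984
b = 1.56 / (1 + 0.703984) = 0.915502
Hb / (g * T^2) = 1.49 / (9.81 * 6.2^2) = 1.49 / 377.0964 = 0.00395124
gamma_b = b - a * Hb/(g*T^2) = 0.915502 - 12.686749 * 0.00395124 = 0.865373
db = Hb / gamma_b = 1.49 / 0.865373
db = 1.7218 m

1.7218


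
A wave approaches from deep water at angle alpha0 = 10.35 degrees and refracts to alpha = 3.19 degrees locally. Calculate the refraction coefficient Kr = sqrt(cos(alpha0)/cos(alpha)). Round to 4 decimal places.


Kr = sqrt(cos(alpha0) / cos(alpha))
cos(10.35) = 0.983729
cos(3.19) = 0.998450
Kr = sqrt(0.983729 / 0.998450)
Kr = sqrt(0.985255)
Kr = 0.9926

0.9926


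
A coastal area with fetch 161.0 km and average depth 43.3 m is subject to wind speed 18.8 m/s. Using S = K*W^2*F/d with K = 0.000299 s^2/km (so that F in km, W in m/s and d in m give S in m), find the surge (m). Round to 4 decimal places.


S = K * W^2 * F / d
W^2 = 18.8^2 = 353.44
S = 0.000299 * 353.44 * 161.0 / 43.3
Numerator = 0.000299 * 353.44 * 161.0 = 17.014248
S = 17.014248 / 43.3 = 0.3929 m

0.3929


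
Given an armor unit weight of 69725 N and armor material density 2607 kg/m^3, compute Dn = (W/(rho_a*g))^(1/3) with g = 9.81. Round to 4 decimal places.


V = W / (rho_a * g)
V = 69725 / (2607 * 9.81)
V = 69725 / 25574.67
V = 2.726330 m^3
Dn = V^(1/3) = 2.726330^(1/3)
Dn = 1.3970 m

1.3970


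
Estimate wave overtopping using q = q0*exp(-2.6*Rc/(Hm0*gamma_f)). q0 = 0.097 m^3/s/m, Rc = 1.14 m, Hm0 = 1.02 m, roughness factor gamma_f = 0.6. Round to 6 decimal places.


q = q0 * exp(-2.6 * Rc / (Hm0 * gamma_f))
Exponent = -2.6 * 1.14 / (1.02 * 0.6)
= -2.6 * 1.14 / 0.6120
= -4.843137
exp(-4.843137) = 0.007882
q = 0.097 * 0.007882
q = 0.000765 m^3/s/m

0.000765


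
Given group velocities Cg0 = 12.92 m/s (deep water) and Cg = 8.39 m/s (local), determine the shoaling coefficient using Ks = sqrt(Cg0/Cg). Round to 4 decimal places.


Ks = sqrt(Cg0 / Cg)
Ks = sqrt(12.92 / 8.39)
Ks = sqrt(1.5399)
Ks = 1.2409

1.2409


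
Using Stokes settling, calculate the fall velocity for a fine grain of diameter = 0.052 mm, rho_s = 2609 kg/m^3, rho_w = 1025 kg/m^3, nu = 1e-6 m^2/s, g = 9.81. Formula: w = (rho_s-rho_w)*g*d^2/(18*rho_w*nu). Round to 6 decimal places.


w = (rho_s - rho_w) * g * d^2 / (18 * rho_w * nu)
d = 0.052 mm = 0.000052 m
rho_s - rho_w = 2609 - 1025 = 1584
Numerator = 1584 * 9.81 * (0.000052)^2 = 0.000042017564
Denominator = 18 * 1025 * 1e-6 = 0.018450
w = 0.002277 m/s

0.002277


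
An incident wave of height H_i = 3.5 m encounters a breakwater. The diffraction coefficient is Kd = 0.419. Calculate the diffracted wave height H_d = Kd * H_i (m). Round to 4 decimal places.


H_d = Kd * H_i
H_d = 0.419 * 3.5
H_d = 1.4665 m

1.4665


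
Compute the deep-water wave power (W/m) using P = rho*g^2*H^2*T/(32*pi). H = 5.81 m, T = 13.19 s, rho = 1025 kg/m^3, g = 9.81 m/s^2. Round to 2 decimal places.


P = rho * g^2 * H^2 * T / (32 * pi)
P = 1025 * 9.81^2 * 5.81^2 * 13.19 / (32 * pi)
P = 1025 * 96.2361 * 33.7561 * 13.19 / 100.53096
P = 436876.91 W/m

436876.91


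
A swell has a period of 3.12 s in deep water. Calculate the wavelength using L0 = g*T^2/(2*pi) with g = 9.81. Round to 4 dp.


L0 = g * T^2 / (2 * pi)
L0 = 9.81 * 3.12^2 / (2 * pi)
L0 = 9.81 * 9.7344 / 6.28319
L0 = 95.4945 / 6.28319
L0 = 15.1984 m

15.1984


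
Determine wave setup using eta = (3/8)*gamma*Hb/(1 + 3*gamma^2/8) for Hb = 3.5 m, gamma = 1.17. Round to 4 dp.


eta = (3/8) * gamma * Hb / (1 + 3*gamma^2/8)
Numerator = (3/8) * 1.17 * 3.5 = 1.535625
Denominator = 1 + 3*1.17^2/8 = 1 + 0.513338 = 1.513338
eta = 1.535625 / 1.513338
eta = 1.0147 m

1.0147


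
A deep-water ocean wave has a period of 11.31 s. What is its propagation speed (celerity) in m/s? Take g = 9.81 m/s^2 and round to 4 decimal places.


We use the deep-water celerity formula:
C = g * T / (2 * pi)
C = 9.81 * 11.31 / (2 * 3.14159...)
C = 110.951100 / 6.283185
C = 17.6584 m/s

17.6584


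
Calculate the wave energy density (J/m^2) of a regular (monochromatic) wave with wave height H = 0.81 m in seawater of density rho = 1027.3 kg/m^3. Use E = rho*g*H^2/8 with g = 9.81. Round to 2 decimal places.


E = (1/8) * rho * g * H^2
E = (1/8) * 1027.3 * 9.81 * 0.81^2
E = 0.125 * 1027.3 * 9.81 * 0.6561
E = 826.51 J/m^2

826.51


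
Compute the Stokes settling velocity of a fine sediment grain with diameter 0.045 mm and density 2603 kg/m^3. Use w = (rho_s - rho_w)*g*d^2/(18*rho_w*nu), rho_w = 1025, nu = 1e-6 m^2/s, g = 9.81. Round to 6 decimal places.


w = (rho_s - rho_w) * g * d^2 / (18 * rho_w * nu)
d = 0.045 mm = 0.000045 m
rho_s - rho_w = 2603 - 1025 = 1578
Numerator = 1578 * 9.81 * (0.000045)^2 = 0.000031347364
Denominator = 18 * 1025 * 1e-6 = 0.018450
w = 0.001699 m/s

0.001699


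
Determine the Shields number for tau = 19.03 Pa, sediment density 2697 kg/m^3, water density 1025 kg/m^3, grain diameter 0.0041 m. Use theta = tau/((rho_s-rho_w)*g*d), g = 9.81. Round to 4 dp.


theta = tau / ((rho_s - rho_w) * g * d)
rho_s - rho_w = 2697 - 1025 = 1672
Denominator = 1672 * 9.81 * 0.0041 = 67.249512
theta = 19.03 / 67.249512
theta = 0.2830

0.2830


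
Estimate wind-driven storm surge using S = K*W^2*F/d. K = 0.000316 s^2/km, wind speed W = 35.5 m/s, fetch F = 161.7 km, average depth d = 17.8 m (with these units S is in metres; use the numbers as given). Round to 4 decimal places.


S = K * W^2 * F / d
W^2 = 35.5^2 = 1260.25
S = 0.000316 * 1260.25 * 161.7 / 17.8
Numerator = 0.000316 * 1260.25 * 161.7 = 64.395246
S = 64.395246 / 17.8 = 3.6177 m

3.6177


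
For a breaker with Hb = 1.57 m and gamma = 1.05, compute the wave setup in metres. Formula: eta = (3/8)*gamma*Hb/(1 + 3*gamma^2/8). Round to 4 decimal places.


eta = (3/8) * gamma * Hb / (1 + 3*gamma^2/8)
Numerator = (3/8) * 1.05 * 1.57 = 0.618188
Denominator = 1 + 3*1.05^2/8 = 1 + 0.413438 = 1.413438
eta = 0.618188 / 1.413438
eta = 0.4374 m

0.4374


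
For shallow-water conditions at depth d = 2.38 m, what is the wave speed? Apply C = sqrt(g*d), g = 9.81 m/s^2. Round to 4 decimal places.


Using the shallow-water approximation:
C = sqrt(g * d) = sqrt(9.81 * 2.38)
C = sqrt(23.3478)
C = 4.8320 m/s

4.8320


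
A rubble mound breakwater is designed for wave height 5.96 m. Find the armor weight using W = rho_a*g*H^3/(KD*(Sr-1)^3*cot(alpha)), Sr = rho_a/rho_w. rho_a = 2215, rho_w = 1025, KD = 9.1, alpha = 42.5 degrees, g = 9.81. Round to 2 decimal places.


Sr = rho_a / rho_w = 2215 / 1025 = 2.160976
(Sr - 1) = 1.160976
(Sr - 1)^3 = 1.564838
cot(42.5) = 1 / tan(42.5) = 1 / 0.916331 = 1.091309
Numerator = 2215 * 9.81 * 5.96^3 = 4600250.8809
Denominator = 9.1 * 1.564838 * 1.091309 = 15.540258
W = 4600250.8809 / 15.540258
W = 296021.53 N

296021.53


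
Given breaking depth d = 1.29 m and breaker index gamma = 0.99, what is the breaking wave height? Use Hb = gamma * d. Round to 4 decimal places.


Hb = gamma * d
Hb = 0.99 * 1.29
Hb = 1.2771 m

1.2771


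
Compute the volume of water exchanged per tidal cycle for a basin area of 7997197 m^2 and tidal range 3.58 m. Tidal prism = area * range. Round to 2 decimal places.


Tidal prism = Area * Tidal range
P = 7997197 * 3.58
P = 28629965.26 m^3

28629965.26


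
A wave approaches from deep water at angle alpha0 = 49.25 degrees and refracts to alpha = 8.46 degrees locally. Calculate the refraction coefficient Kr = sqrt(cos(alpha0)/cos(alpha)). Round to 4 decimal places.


Kr = sqrt(cos(alpha0) / cos(alpha))
cos(49.25) = 0.652760
cos(8.46) = 0.989119
Kr = sqrt(0.652760 / 0.989119)
Kr = sqrt(0.659941)
Kr = 0.8124

0.8124


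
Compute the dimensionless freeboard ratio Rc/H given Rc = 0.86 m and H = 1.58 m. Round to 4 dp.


Relative freeboard = Rc / H
= 0.86 / 1.58
= 0.5443

0.5443


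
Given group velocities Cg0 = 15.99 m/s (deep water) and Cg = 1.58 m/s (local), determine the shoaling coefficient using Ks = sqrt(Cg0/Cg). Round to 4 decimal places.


Ks = sqrt(Cg0 / Cg)
Ks = sqrt(15.99 / 1.58)
Ks = sqrt(10.1203)
Ks = 3.1812

3.1812


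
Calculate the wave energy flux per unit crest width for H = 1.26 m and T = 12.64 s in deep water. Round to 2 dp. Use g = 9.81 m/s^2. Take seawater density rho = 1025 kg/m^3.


P = rho * g^2 * H^2 * T / (32 * pi)
P = 1025 * 9.81^2 * 1.26^2 * 12.64 / (32 * pi)
P = 1025 * 96.2361 * 1.5876 * 12.64 / 100.53096
P = 19690.20 W/m

19690.20


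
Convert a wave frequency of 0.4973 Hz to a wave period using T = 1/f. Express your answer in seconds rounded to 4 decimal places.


T = 1 / f
T = 1 / 0.4973
T = 2.0109 s

2.0109


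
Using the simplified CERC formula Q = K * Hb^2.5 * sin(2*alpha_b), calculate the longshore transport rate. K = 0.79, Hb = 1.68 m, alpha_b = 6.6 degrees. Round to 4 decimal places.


Q = K * Hb^2.5 * sin(2 * alpha_b)
Hb^2.5 = 1.68^2.5 = 3.658249
sin(2 * 6.6) = sin(13.2) = 0.228351
Q = 0.79 * 3.658249 * 0.228351
Q = 0.6599 m^3/s

0.6599


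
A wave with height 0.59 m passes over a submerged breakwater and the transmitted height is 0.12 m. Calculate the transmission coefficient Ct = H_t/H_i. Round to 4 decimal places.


Ct = H_t / H_i
Ct = 0.12 / 0.59
Ct = 0.2034

0.2034


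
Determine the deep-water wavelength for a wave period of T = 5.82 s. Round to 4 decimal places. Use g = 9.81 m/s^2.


L0 = g * T^2 / (2 * pi)
L0 = 9.81 * 5.82^2 / (2 * pi)
L0 = 9.81 * 33.8724 / 6.28319
L0 = 332.2882 / 6.28319
L0 = 52.8853 m

52.8853


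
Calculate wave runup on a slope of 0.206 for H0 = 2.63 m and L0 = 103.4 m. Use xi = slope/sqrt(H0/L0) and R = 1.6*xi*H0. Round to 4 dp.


xi = slope / sqrt(H0/L0)
H0/L0 = 2.63/103.4 = 0.025435
sqrt(0.025435) = 0.159484
xi = 0.206 / 0.159484 = 1.291664
R = 1.6 * xi * H0 = 1.6 * 1.291664 * 2.63
R = 5.4353 m

5.4353


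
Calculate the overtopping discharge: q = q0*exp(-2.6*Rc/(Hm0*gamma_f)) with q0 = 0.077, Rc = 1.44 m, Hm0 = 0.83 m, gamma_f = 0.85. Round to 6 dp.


q = q0 * exp(-2.6 * Rc / (Hm0 * gamma_f))
Exponent = -2.6 * 1.44 / (0.83 * 0.85)
= -2.6 * 1.44 / 0.7055
= -5.306875
exp(-5.306875) = 0.004957
q = 0.077 * 0.004957
q = 0.000382 m^3/s/m

0.000382


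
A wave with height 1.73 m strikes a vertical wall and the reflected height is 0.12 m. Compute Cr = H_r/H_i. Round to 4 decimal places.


Cr = H_r / H_i
Cr = 0.12 / 1.73
Cr = 0.0694

0.0694


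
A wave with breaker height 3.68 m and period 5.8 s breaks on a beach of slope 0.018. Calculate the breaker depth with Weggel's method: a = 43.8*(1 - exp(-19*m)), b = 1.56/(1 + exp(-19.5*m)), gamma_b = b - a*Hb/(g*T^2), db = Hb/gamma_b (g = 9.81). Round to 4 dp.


a = 43.8 * (1 - exp(-19 * m))
exp(-19 * 0.018) = exp(-0.3420) = 0.710348
a = 43.8 * (1 - 0.710348) = 12.686749
b = 1.56 / (1 + exp(-19.5 * m))
exp(-19.5 * 0.018) = exp(-0.3510) = 0.703984
b = 1.56 / (1 + 0.703984) = 0.915502
Hb / (g * T^2) = 3.68 / (9.81 * 5.8^2) = 3.68 / 330.0084 = 0.01115123
gamma_b = b - a * Hb/(g*T^2) = 0.915502 - 12.686749 * 0.01115123 = 0.774029
db = Hb / gamma_b = 3.68 / 0.774029
db = 4.7543 m

4.7543


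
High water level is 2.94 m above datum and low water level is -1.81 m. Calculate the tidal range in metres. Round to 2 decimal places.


Tidal range = High water - Low water
Tidal range = 2.94 - (-1.81)
Tidal range = 4.75 m

4.75


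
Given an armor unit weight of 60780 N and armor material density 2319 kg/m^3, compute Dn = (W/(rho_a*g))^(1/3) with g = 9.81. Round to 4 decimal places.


V = W / (rho_a * g)
V = 60780 / (2319 * 9.81)
V = 60780 / 22749.39
V = 2.671720 m^3
Dn = V^(1/3) = 2.671720^(1/3)
Dn = 1.3876 m

1.3876


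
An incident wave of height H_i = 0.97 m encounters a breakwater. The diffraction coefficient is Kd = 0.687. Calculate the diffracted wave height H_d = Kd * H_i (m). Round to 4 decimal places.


H_d = Kd * H_i
H_d = 0.687 * 0.97
H_d = 0.6664 m

0.6664


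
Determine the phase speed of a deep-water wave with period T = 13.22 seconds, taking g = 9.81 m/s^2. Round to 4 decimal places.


We use the deep-water celerity formula:
C = g * T / (2 * pi)
C = 9.81 * 13.22 / (2 * 3.14159...)
C = 129.688200 / 6.283185
C = 20.6405 m/s

20.6405


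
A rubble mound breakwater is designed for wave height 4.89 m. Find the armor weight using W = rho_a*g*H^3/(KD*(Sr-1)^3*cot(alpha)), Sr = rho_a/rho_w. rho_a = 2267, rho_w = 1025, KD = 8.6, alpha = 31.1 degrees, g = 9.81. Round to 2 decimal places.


Sr = rho_a / rho_w = 2267 / 1025 = 2.211707
(Sr - 1) = 1.211707
(Sr - 1)^3 = 1.779071
cot(31.1) = 1 / tan(31.1) = 1 / 0.603239 = 1.657719
Numerator = 2267 * 9.81 * 4.89^3 = 2600441.5995
Denominator = 8.6 * 1.779071 * 1.657719 = 25.363112
W = 2600441.5995 / 25.363112
W = 102528.49 N

102528.49


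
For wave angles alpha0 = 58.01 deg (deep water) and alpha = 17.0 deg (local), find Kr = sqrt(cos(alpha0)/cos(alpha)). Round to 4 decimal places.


Kr = sqrt(cos(alpha0) / cos(alpha))
cos(58.01) = 0.529771
cos(17.0) = 0.956305
Kr = sqrt(0.529771 / 0.956305)
Kr = sqrt(0.553977)
Kr = 0.7443

0.7443


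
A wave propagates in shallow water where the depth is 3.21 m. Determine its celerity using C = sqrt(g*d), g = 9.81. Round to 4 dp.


Using the shallow-water approximation:
C = sqrt(g * d) = sqrt(9.81 * 3.21)
C = sqrt(31.4901)
C = 5.6116 m/s

5.6116


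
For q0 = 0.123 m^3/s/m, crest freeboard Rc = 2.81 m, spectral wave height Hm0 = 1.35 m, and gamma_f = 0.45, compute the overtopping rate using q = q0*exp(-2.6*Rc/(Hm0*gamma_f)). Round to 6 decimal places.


q = q0 * exp(-2.6 * Rc / (Hm0 * gamma_f))
Exponent = -2.6 * 2.81 / (1.35 * 0.45)
= -2.6 * 2.81 / 0.6075
= -12.026337
exp(-12.026337) = 0.000006
q = 0.123 * 0.000006
q = 0.000001 m^3/s/m

0.000001


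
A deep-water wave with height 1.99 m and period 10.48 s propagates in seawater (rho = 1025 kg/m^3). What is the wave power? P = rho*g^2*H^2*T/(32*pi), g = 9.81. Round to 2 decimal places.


P = rho * g^2 * H^2 * T / (32 * pi)
P = 1025 * 9.81^2 * 1.99^2 * 10.48 / (32 * pi)
P = 1025 * 96.2361 * 3.9601 * 10.48 / 100.53096
P = 40722.03 W/m

40722.03


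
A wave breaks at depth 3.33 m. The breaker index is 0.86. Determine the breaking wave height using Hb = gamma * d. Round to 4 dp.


Hb = gamma * d
Hb = 0.86 * 3.33
Hb = 2.8638 m

2.8638


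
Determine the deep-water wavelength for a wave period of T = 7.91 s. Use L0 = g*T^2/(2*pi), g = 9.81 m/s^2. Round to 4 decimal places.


L0 = g * T^2 / (2 * pi)
L0 = 9.81 * 7.91^2 / (2 * pi)
L0 = 9.81 * 62.5681 / 6.28319
L0 = 613.7931 / 6.28319
L0 = 97.6882 m

97.6882


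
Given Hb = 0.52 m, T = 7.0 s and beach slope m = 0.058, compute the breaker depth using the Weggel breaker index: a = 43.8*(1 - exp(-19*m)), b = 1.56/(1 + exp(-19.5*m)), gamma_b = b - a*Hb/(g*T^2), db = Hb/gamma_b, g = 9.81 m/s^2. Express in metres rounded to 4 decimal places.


a = 43.8 * (1 - exp(-19 * m))
exp(-19 * 0.058) = exp(-1.1020) = 0.332206
a = 43.8 * (1 - 0.332206) = 29.249377
b = 1.56 / (1 + exp(-19.5 * m))
exp(-19.5 * 0.058) = exp(-1.1310) = 0.322710
b = 1.56 / (1 + 0.322710) = 1.179397
Hb / (g * T^2) = 0.52 / (9.81 * 7.0^2) = 0.52 / 480.6900 = 0.00108178
gamma_b = b - a * Hb/(g*T^2) = 1.179397 - 29.249377 * 0.00108178 = 1.147755
db = Hb / gamma_b = 0.52 / 1.147755
db = 0.4531 m

0.4531


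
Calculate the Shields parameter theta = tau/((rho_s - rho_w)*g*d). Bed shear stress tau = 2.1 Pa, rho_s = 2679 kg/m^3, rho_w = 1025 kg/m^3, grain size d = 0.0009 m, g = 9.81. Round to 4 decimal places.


theta = tau / ((rho_s - rho_w) * g * d)
rho_s - rho_w = 2679 - 1025 = 1654
Denominator = 1654 * 9.81 * 0.0009 = 14.603166
theta = 2.1 / 14.603166
theta = 0.1438

0.1438


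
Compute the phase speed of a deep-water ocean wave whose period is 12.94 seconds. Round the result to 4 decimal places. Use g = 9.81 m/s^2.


We use the deep-water celerity formula:
C = g * T / (2 * pi)
C = 9.81 * 12.94 / (2 * 3.14159...)
C = 126.941400 / 6.283185
C = 20.2034 m/s

20.2034


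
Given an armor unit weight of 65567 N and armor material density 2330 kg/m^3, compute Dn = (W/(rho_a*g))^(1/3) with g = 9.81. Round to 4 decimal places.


V = W / (rho_a * g)
V = 65567 / (2330 * 9.81)
V = 65567 / 22857.30
V = 2.868537 m^3
Dn = V^(1/3) = 2.868537^(1/3)
Dn = 1.4209 m

1.4209


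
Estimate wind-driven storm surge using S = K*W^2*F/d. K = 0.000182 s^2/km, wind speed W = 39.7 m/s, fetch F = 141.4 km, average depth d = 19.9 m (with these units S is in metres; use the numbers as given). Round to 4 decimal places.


S = K * W^2 * F / d
W^2 = 39.7^2 = 1576.09
S = 0.000182 * 1576.09 * 141.4 / 19.9
Numerator = 0.000182 * 1576.09 * 141.4 = 40.560361
S = 40.560361 / 19.9 = 2.0382 m

2.0382


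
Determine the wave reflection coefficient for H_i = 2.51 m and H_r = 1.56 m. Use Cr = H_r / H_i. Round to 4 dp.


Cr = H_r / H_i
Cr = 1.56 / 2.51
Cr = 0.6215

0.6215


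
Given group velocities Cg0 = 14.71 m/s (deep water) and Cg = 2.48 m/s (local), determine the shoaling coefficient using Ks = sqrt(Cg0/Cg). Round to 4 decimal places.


Ks = sqrt(Cg0 / Cg)
Ks = sqrt(14.71 / 2.48)
Ks = sqrt(5.9315)
Ks = 2.4355

2.4355


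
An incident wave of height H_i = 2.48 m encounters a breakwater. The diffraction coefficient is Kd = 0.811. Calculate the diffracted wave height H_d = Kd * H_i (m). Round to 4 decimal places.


H_d = Kd * H_i
H_d = 0.811 * 2.48
H_d = 2.0113 m

2.0113


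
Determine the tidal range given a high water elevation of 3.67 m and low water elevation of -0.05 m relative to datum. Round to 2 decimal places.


Tidal range = High water - Low water
Tidal range = 3.67 - (-0.05)
Tidal range = 3.72 m

3.72


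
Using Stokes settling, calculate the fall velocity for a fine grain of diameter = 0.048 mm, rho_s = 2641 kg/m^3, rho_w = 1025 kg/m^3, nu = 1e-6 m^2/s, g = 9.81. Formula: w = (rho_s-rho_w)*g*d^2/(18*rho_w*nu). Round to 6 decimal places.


w = (rho_s - rho_w) * g * d^2 / (18 * rho_w * nu)
d = 0.048 mm = 0.000048 m
rho_s - rho_w = 2641 - 1025 = 1616
Numerator = 1616 * 9.81 * (0.000048)^2 = 0.000036525220
Denominator = 18 * 1025 * 1e-6 = 0.018450
w = 0.001980 m/s

0.001980


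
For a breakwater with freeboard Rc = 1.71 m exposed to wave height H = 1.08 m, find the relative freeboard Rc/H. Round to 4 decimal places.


Relative freeboard = Rc / H
= 1.71 / 1.08
= 1.5833

1.5833


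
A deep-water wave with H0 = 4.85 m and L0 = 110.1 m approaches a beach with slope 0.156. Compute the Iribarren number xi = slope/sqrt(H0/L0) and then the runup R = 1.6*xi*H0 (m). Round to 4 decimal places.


xi = slope / sqrt(H0/L0)
H0/L0 = 4.85/110.1 = 0.044051
sqrt(0.044051) = 0.209883
xi = 0.156 / 0.209883 = 0.743271
R = 1.6 * xi * H0 = 1.6 * 0.743271 * 4.85
R = 5.7678 m

5.7678


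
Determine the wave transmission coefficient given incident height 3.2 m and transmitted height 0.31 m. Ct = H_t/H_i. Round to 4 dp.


Ct = H_t / H_i
Ct = 0.31 / 3.2
Ct = 0.0969

0.0969


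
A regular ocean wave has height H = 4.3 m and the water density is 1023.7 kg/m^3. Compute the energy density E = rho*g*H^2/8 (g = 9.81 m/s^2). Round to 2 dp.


E = (1/8) * rho * g * H^2
E = (1/8) * 1023.7 * 9.81 * 4.3^2
E = 0.125 * 1023.7 * 9.81 * 18.4900
E = 23210.72 J/m^2

23210.72


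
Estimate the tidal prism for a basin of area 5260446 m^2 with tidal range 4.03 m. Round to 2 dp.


Tidal prism = Area * Tidal range
P = 5260446 * 4.03
P = 21199597.38 m^3

21199597.38


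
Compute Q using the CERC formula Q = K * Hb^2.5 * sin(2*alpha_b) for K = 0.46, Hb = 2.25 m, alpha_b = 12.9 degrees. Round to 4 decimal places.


Q = K * Hb^2.5 * sin(2 * alpha_b)
Hb^2.5 = 2.25^2.5 = 7.593750
sin(2 * 12.9) = sin(25.8) = 0.435231
Q = 0.46 * 7.593750 * 0.435231
Q = 1.5203 m^3/s

1.5203


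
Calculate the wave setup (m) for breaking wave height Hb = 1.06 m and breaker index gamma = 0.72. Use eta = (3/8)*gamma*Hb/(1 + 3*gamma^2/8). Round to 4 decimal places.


eta = (3/8) * gamma * Hb / (1 + 3*gamma^2/8)
Numerator = (3/8) * 0.72 * 1.06 = 0.286200
Denominator = 1 + 3*0.72^2/8 = 1 + 0.194400 = 1.194400
eta = 0.286200 / 1.194400
eta = 0.2396 m

0.2396


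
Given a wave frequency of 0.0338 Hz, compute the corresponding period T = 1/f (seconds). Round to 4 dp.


T = 1 / f
T = 1 / 0.0338
T = 29.5858 s

29.5858


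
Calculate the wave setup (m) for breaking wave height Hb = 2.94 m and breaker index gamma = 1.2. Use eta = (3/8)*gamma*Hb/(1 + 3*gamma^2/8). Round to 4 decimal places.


eta = (3/8) * gamma * Hb / (1 + 3*gamma^2/8)
Numerator = (3/8) * 1.2 * 2.94 = 1.323000
Denominator = 1 + 3*1.2^2/8 = 1 + 0.540000 = 1.540000
eta = 1.323000 / 1.540000
eta = 0.8591 m

0.8591


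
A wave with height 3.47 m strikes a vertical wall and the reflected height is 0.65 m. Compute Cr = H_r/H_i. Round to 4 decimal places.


Cr = H_r / H_i
Cr = 0.65 / 3.47
Cr = 0.1873

0.1873


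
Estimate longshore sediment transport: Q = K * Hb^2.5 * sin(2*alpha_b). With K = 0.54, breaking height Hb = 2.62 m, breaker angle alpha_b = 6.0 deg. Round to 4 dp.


Q = K * Hb^2.5 * sin(2 * alpha_b)
Hb^2.5 = 2.62^2.5 = 11.111002
sin(2 * 6.0) = sin(12.0) = 0.207912
Q = 0.54 * 11.111002 * 0.207912
Q = 1.2475 m^3/s

1.2475


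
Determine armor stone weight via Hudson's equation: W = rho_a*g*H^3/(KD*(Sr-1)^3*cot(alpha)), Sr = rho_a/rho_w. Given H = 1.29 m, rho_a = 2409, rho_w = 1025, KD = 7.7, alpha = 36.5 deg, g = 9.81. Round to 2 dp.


Sr = rho_a / rho_w = 2409 / 1025 = 2.350244
(Sr - 1) = 1.350244
(Sr - 1)^3 = 2.461709
cot(36.5) = 1 / tan(36.5) = 1 / 0.739961 = 1.351422
Numerator = 2409 * 9.81 * 1.29^3 = 50731.1770
Denominator = 7.7 * 2.461709 * 1.351422 = 25.616425
W = 50731.1770 / 25.616425
W = 1980.42 N

1980.42


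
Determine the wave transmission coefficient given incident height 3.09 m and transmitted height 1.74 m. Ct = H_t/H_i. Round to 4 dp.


Ct = H_t / H_i
Ct = 1.74 / 3.09
Ct = 0.5631

0.5631


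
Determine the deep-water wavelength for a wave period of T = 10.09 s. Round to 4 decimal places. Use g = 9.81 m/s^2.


L0 = g * T^2 / (2 * pi)
L0 = 9.81 * 10.09^2 / (2 * pi)
L0 = 9.81 * 101.8081 / 6.28319
L0 = 998.7375 / 6.28319
L0 = 158.9540 m

158.9540


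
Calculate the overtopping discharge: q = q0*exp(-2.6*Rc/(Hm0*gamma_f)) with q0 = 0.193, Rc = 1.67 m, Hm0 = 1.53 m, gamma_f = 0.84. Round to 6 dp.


q = q0 * exp(-2.6 * Rc / (Hm0 * gamma_f))
Exponent = -2.6 * 1.67 / (1.53 * 0.84)
= -2.6 * 1.67 / 1.2852
= -3.378462
exp(-3.378462) = 0.034100
q = 0.193 * 0.034100
q = 0.006581 m^3/s/m

0.006581


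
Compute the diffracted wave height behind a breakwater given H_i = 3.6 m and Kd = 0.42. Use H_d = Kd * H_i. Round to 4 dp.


H_d = Kd * H_i
H_d = 0.42 * 3.6
H_d = 1.5120 m

1.5120


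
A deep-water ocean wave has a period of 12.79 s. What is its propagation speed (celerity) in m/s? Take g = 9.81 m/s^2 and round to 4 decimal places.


We use the deep-water celerity formula:
C = g * T / (2 * pi)
C = 9.81 * 12.79 / (2 * 3.14159...)
C = 125.469900 / 6.283185
C = 19.9692 m/s

19.9692


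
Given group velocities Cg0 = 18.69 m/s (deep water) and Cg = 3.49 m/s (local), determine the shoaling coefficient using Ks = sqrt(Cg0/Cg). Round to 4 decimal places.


Ks = sqrt(Cg0 / Cg)
Ks = sqrt(18.69 / 3.49)
Ks = sqrt(5.3553)
Ks = 2.3142

2.3142


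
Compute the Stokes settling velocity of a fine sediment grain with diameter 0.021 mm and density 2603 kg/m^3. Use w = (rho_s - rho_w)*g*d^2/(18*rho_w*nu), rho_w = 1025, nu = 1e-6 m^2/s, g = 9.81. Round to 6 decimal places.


w = (rho_s - rho_w) * g * d^2 / (18 * rho_w * nu)
d = 0.021 mm = 0.000021 m
rho_s - rho_w = 2603 - 1025 = 1578
Numerator = 1578 * 9.81 * (0.000021)^2 = 0.000006826759
Denominator = 18 * 1025 * 1e-6 = 0.018450
w = 0.000370 m/s

0.000370


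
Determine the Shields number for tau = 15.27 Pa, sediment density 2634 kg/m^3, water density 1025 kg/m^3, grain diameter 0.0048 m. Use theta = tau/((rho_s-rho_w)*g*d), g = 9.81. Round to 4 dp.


theta = tau / ((rho_s - rho_w) * g * d)
rho_s - rho_w = 2634 - 1025 = 1609
Denominator = 1609 * 9.81 * 0.0048 = 75.764592
theta = 15.27 / 75.764592
theta = 0.2015

0.2015


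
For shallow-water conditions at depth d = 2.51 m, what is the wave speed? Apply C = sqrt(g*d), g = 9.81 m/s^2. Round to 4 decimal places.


Using the shallow-water approximation:
C = sqrt(g * d) = sqrt(9.81 * 2.51)
C = sqrt(24.6231)
C = 4.9622 m/s

4.9622


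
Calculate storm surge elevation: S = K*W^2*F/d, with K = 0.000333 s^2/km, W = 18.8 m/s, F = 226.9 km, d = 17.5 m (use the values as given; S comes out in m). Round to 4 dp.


S = K * W^2 * F / d
W^2 = 18.8^2 = 353.44
S = 0.000333 * 353.44 * 226.9 / 17.5
Numerator = 0.000333 * 353.44 * 226.9 = 26.705113
S = 26.705113 / 17.5 = 1.5260 m

1.5260


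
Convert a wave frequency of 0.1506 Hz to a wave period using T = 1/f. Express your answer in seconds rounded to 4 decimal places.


T = 1 / f
T = 1 / 0.1506
T = 6.6401 s

6.6401


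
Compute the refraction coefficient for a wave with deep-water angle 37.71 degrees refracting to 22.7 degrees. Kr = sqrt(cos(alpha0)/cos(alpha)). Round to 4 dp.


Kr = sqrt(cos(alpha0) / cos(alpha))
cos(37.71) = 0.791117
cos(22.7) = 0.922538
Kr = sqrt(0.791117 / 0.922538)
Kr = sqrt(0.857544)
Kr = 0.9260

0.9260


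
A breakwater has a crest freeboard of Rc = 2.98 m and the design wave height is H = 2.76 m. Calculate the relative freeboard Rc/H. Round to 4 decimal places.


Relative freeboard = Rc / H
= 2.98 / 2.76
= 1.0797

1.0797


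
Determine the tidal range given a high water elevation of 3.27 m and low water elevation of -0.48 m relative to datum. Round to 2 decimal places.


Tidal range = High water - Low water
Tidal range = 3.27 - (-0.48)
Tidal range = 3.75 m

3.75


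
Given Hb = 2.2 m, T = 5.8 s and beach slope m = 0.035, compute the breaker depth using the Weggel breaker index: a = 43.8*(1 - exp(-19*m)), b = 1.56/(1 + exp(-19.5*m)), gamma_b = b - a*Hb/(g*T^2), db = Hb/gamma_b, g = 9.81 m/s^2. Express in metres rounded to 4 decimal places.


a = 43.8 * (1 - exp(-19 * m))
exp(-19 * 0.035) = exp(-0.6650) = 0.514274
a = 43.8 * (1 - 0.514274) = 21.274819
b = 1.56 / (1 + exp(-19.5 * m))
exp(-19.5 * 0.035) = exp(-0.6825) = 0.505352
b = 1.56 / (1 + 0.505352) = 1.036302
Hb / (g * T^2) = 2.2 / (9.81 * 5.8^2) = 2.2 / 330.0084 = 0.00666650
gamma_b = b - a * Hb/(g*T^2) = 1.036302 - 21.274819 * 0.00666650 = 0.894474
db = Hb / gamma_b = 2.2 / 0.894474
db = 2.4595 m

2.4595


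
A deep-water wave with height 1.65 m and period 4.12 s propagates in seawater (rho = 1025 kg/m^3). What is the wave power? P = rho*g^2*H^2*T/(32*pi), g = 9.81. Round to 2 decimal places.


P = rho * g^2 * H^2 * T / (32 * pi)
P = 1025 * 9.81^2 * 1.65^2 * 4.12 / (32 * pi)
P = 1025 * 96.2361 * 2.7225 * 4.12 / 100.53096
P = 11005.94 W/m

11005.94


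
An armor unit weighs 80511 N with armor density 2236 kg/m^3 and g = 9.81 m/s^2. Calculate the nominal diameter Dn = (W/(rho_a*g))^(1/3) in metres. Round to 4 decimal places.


V = W / (rho_a * g)
V = 80511 / (2236 * 9.81)
V = 80511 / 21935.16
V = 3.670409 m^3
Dn = V^(1/3) = 3.670409^(1/3)
Dn = 1.5425 m

1.5425


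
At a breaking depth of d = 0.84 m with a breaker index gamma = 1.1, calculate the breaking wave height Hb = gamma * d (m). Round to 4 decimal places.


Hb = gamma * d
Hb = 1.1 * 0.84
Hb = 0.9240 m

0.9240


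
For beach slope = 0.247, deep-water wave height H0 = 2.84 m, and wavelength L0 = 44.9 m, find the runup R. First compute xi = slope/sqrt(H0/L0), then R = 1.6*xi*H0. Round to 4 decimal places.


xi = slope / sqrt(H0/L0)
H0/L0 = 2.84/44.9 = 0.063252
sqrt(0.063252) = 0.251499
xi = 0.247 / 0.251499 = 0.982112
R = 1.6 * xi * H0 = 1.6 * 0.982112 * 2.84
R = 4.4627 m

4.4627


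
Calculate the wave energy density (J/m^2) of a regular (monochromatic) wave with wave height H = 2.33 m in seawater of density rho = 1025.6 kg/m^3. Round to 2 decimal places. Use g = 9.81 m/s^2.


E = (1/8) * rho * g * H^2
E = (1/8) * 1025.6 * 9.81 * 2.33^2
E = 0.125 * 1025.6 * 9.81 * 5.4289
E = 6827.61 J/m^2

6827.61


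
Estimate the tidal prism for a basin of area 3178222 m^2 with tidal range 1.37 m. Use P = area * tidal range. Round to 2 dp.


Tidal prism = Area * Tidal range
P = 3178222 * 1.37
P = 4354164.14 m^3

4354164.14


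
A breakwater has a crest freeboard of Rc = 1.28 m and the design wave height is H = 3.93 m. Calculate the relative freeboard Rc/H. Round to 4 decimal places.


Relative freeboard = Rc / H
= 1.28 / 3.93
= 0.3257

0.3257


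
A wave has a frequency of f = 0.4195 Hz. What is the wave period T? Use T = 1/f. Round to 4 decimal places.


T = 1 / f
T = 1 / 0.4195
T = 2.3838 s

2.3838


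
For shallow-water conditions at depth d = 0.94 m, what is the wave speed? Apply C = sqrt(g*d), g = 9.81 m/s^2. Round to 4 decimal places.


Using the shallow-water approximation:
C = sqrt(g * d) = sqrt(9.81 * 0.94)
C = sqrt(9.2214)
C = 3.0367 m/s

3.0367


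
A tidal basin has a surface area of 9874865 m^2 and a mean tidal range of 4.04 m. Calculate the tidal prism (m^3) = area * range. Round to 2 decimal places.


Tidal prism = Area * Tidal range
P = 9874865 * 4.04
P = 39894454.60 m^3

39894454.60


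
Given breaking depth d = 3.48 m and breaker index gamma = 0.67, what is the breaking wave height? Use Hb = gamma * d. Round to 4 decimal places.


Hb = gamma * d
Hb = 0.67 * 3.48
Hb = 2.3316 m

2.3316


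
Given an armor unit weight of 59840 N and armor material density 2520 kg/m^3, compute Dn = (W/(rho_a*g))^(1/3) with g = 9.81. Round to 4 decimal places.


V = W / (rho_a * g)
V = 59840 / (2520 * 9.81)
V = 59840 / 24721.20
V = 2.420594 m^3
Dn = V^(1/3) = 2.420594^(1/3)
Dn = 1.3427 m

1.3427


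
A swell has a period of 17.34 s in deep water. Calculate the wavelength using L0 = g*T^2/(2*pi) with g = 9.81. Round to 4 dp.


L0 = g * T^2 / (2 * pi)
L0 = 9.81 * 17.34^2 / (2 * pi)
L0 = 9.81 * 300.6756 / 6.28319
L0 = 2949.6276 / 6.28319
L0 = 469.4478 m

469.4478


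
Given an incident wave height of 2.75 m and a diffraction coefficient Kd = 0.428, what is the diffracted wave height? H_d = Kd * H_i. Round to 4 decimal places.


H_d = Kd * H_i
H_d = 0.428 * 2.75
H_d = 1.1770 m

1.1770


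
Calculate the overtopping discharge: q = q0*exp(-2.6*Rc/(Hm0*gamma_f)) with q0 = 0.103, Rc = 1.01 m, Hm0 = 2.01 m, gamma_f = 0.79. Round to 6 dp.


q = q0 * exp(-2.6 * Rc / (Hm0 * gamma_f))
Exponent = -2.6 * 1.01 / (2.01 * 0.79)
= -2.6 * 1.01 / 1.5879
= -1.653757
exp(-1.653757) = 0.191330
q = 0.103 * 0.191330
q = 0.019707 m^3/s/m

0.019707


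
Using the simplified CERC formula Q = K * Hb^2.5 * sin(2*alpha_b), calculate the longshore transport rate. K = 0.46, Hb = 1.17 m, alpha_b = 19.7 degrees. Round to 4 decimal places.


Q = K * Hb^2.5 * sin(2 * alpha_b)
Hb^2.5 = 1.17^2.5 = 1.480692
sin(2 * 19.7) = sin(39.4) = 0.634731
Q = 0.46 * 1.480692 * 0.634731
Q = 0.4323 m^3/s

0.4323


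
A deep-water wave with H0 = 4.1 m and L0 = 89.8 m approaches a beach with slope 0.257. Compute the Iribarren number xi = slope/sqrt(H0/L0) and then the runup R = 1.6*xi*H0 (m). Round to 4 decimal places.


xi = slope / sqrt(H0/L0)
H0/L0 = 4.1/89.8 = 0.045657
sqrt(0.045657) = 0.213675
xi = 0.257 / 0.213675 = 1.202761
R = 1.6 * xi * H0 = 1.6 * 1.202761 * 4.1
R = 7.8901 m

7.8901


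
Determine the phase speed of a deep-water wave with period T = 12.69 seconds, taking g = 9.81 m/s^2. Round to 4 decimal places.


We use the deep-water celerity formula:
C = g * T / (2 * pi)
C = 9.81 * 12.69 / (2 * 3.14159...)
C = 124.488900 / 6.283185
C = 19.8130 m/s

19.8130


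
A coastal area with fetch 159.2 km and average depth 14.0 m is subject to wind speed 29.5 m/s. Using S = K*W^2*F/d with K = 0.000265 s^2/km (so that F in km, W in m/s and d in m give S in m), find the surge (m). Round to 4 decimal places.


S = K * W^2 * F / d
W^2 = 29.5^2 = 870.25
S = 0.000265 * 870.25 * 159.2 / 14.0
Numerator = 0.000265 * 870.25 * 159.2 = 36.714107
S = 36.714107 / 14.0 = 2.6224 m

2.6224


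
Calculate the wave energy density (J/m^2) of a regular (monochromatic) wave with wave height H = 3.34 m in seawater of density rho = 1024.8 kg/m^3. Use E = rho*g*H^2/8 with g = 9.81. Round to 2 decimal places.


E = (1/8) * rho * g * H^2
E = (1/8) * 1024.8 * 9.81 * 3.34^2
E = 0.125 * 1024.8 * 9.81 * 11.1556
E = 14018.81 J/m^2

14018.81


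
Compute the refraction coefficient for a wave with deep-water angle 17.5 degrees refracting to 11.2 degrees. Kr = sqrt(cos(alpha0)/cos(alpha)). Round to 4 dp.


Kr = sqrt(cos(alpha0) / cos(alpha))
cos(17.5) = 0.953717
cos(11.2) = 0.980955
Kr = sqrt(0.953717 / 0.980955)
Kr = sqrt(0.972233)
Kr = 0.9860

0.9860


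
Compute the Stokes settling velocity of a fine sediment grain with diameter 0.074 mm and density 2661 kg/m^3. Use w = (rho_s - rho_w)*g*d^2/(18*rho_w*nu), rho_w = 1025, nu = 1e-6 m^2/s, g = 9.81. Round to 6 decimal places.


w = (rho_s - rho_w) * g * d^2 / (18 * rho_w * nu)
d = 0.074 mm = 0.000074 m
rho_s - rho_w = 2661 - 1025 = 1636
Numerator = 1636 * 9.81 * (0.000074)^2 = 0.000087885200
Denominator = 18 * 1025 * 1e-6 = 0.018450
w = 0.004763 m/s

0.004763


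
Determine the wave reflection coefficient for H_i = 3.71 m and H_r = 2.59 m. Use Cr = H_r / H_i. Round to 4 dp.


Cr = H_r / H_i
Cr = 2.59 / 3.71
Cr = 0.6981

0.6981


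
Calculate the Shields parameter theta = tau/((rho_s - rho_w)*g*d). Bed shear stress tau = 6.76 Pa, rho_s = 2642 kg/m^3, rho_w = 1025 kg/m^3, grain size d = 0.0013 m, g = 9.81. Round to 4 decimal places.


theta = tau / ((rho_s - rho_w) * g * d)
rho_s - rho_w = 2642 - 1025 = 1617
Denominator = 1617 * 9.81 * 0.0013 = 20.621601
theta = 6.76 / 20.621601
theta = 0.3278

0.3278


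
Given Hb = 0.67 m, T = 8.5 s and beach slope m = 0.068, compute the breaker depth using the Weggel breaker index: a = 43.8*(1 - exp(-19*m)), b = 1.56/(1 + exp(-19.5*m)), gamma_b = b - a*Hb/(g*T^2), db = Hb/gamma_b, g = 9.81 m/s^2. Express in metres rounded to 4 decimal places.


a = 43.8 * (1 - exp(-19 * m))
exp(-19 * 0.068) = exp(-1.2920) = 0.274721
a = 43.8 * (1 - 0.274721) = 31.767229
b = 1.56 / (1 + exp(-19.5 * m))
exp(-19.5 * 0.068) = exp(-1.3260) = 0.265537
b = 1.56 / (1 + 0.265537) = 1.232678
Hb / (g * T^2) = 0.67 / (9.81 * 8.5^2) = 0.67 / 708.7725 = 0.00094530
gamma_b = b - a * Hb/(g*T^2) = 1.232678 - 31.767229 * 0.00094530 = 1.202649
db = Hb / gamma_b = 0.67 / 1.202649
db = 0.5571 m

0.5571


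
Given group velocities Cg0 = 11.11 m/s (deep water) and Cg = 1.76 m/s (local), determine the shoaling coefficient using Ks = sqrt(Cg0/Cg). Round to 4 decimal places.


Ks = sqrt(Cg0 / Cg)
Ks = sqrt(11.11 / 1.76)
Ks = sqrt(6.3125)
Ks = 2.5125

2.5125


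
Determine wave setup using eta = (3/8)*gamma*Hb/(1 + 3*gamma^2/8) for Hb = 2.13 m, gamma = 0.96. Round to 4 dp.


eta = (3/8) * gamma * Hb / (1 + 3*gamma^2/8)
Numerator = (3/8) * 0.96 * 2.13 = 0.766800
Denominator = 1 + 3*0.96^2/8 = 1 + 0.345600 = 1.345600
eta = 0.766800 / 1.345600
eta = 0.5699 m

0.5699


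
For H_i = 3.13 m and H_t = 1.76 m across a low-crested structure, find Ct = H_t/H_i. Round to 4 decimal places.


Ct = H_t / H_i
Ct = 1.76 / 3.13
Ct = 0.5623

0.5623


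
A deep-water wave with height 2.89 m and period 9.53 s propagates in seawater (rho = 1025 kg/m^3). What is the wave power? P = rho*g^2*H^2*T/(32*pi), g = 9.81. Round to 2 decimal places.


P = rho * g^2 * H^2 * T / (32 * pi)
P = 1025 * 9.81^2 * 2.89^2 * 9.53 / (32 * pi)
P = 1025 * 96.2361 * 8.3521 * 9.53 / 100.53096
P = 78099.92 W/m

78099.92


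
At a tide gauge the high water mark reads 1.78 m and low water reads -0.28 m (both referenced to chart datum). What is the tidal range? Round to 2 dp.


Tidal range = High water - Low water
Tidal range = 1.78 - (-0.28)
Tidal range = 2.06 m

2.06


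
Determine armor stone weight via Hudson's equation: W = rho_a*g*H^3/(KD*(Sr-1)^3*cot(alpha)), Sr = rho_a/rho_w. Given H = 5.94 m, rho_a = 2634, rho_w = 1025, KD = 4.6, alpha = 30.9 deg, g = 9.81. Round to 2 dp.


Sr = rho_a / rho_w = 2634 / 1025 = 2.569756
(Sr - 1) = 1.569756
(Sr - 1)^3 = 3.868090
cot(30.9) = 1 / tan(30.9) = 1 / 0.598488 = 1.670878
Numerator = 2634 * 9.81 * 5.94^3 = 5415569.2417
Denominator = 4.6 * 3.868090 * 1.670878 = 29.730292
W = 5415569.2417 / 29.730292
W = 182156.61 N

182156.61
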